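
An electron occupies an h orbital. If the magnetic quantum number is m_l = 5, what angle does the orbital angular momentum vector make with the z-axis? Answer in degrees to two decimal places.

θ ≈ 24.09°

An h state has l = 5.
|L| = √(l(l+1)) ℏ = √30 ℏ.
L_z = m_l ℏ = 5ℏ.
cos θ = L_z/|L| = 5/√30, so θ ≈ 24.09°.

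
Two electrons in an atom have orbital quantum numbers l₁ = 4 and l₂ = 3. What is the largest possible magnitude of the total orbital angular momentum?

|L_tot|_max = 2√14 ℏ ≈ 7.483ℏ

By the triangle rule, |l₁ − l₂| ≤ L ≤ l₁ + l₂.
Allowed values: L = 1, 2, 3, 4, 5, 6, 7.
The largest magnitude corresponds to L = 7: |L_tot| = ℏ√(7·8) = 2√14 ℏ.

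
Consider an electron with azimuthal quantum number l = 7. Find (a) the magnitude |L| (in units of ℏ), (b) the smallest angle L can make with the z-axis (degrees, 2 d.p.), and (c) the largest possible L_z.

|L| = 2√14 ℏ ≈ 7.483ℏ; θ_min ≈ 20.70°; L_z,max = 7ℏ

|L| = ℏ√(7·8) = 2√14 ℏ ≈ 7.483ℏ.
cos θ_min = 7/√56, so θ_min ≈ 20.70°.
L_z,max = lℏ = 7ℏ.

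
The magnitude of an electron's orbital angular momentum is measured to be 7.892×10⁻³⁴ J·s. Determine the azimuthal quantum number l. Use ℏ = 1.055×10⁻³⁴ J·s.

|L|/ℏ = (7.892×10⁻³⁴)/(1.055×10⁻³⁴) ≈ 7.481.
l(l+1) ≈ 7.481² ≈ 55.96, so l = 7.

l = 7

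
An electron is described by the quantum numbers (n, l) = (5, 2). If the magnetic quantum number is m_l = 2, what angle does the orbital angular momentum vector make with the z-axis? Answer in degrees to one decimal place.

|L| = ℏ√(l(l+1)) = √6 ℏ.
L_z = m_l ℏ = 2ℏ.
cos θ = L_z/|L| = 2/√6, so θ ≈ 35.3°.

θ ≈ 35.3°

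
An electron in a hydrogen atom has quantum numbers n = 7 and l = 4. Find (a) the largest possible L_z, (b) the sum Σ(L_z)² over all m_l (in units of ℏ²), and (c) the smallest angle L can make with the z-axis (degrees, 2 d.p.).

L_z,max = lℏ = 4ℏ.
Σ m_l² = 60, so Σ(L_z)² = 60 ℏ².
cos θ_min = 4/√20, so θ_min ≈ 26.57°.

L_z,max = 4ℏ; Σ(L_z)² = 60 ℏ²; θ_min ≈ 26.57°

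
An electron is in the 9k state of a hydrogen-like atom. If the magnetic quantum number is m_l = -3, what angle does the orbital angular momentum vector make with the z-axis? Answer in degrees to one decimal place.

θ ≈ 113.6°

The 9k subshell has l = 7.
|L| = ℏ√(l(l+1)) = 2√14 ℏ.
L_z = m_l ℏ = −3ℏ.
cos θ = L_z/|L| = -3/√56, so θ ≈ 113.6°.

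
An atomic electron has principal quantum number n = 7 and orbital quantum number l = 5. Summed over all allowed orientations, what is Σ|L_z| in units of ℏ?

Σ|L_z| = 30 ℏ

m_l runs from −5 to 5, i.e. {-5, -4, -3, -2, -1, 0, 1, 2, 3, 4, 5}.
Σ|m_l| = 2·5(5+1)/2 = 30.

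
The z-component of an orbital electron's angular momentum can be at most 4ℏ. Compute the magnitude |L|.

|L| = 2√5 ℏ ≈ 4.472ℏ

The maximum L_z equals lℏ, giving l = 4.
Then |L| = ℏ√(4·5) = 2√5 ℏ.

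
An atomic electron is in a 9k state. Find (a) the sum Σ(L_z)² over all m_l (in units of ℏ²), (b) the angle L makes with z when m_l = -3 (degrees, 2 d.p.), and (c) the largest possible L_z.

Σ(L_z)² = 280 ℏ²; θ(m_l=-3) ≈ 113.63°; L_z,max = 7ℏ

9k means n = 9, l = 7.
Σ m_l² = 280, so Σ(L_z)² = 280 ℏ².
For m_l = -3: cos θ = -3/√56, θ ≈ 113.63°.
L_z,max = lℏ = 7ℏ.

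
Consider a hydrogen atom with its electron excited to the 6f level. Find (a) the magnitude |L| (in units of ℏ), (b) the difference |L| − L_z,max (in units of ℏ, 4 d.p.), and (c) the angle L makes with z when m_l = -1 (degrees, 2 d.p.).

The 6f level has l = 3.
|L| = ℏ√(3·4) = 2√3 ℏ ≈ 3.464ℏ.
|L| − L_z,max = (2√3 − 3)ℏ ≈ 0.4641ℏ.
For m_l = -1: cos θ = -1/√12, θ ≈ 106.78°.

|L| = 2√3 ℏ ≈ 3.464ℏ; |L|−L_z,max ≈ 0.4641ℏ; θ(m_l=-1) ≈ 106.78°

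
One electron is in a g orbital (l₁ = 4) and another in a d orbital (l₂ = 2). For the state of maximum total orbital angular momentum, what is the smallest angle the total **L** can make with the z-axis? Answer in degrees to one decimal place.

θ_min ≈ 22.2°

Angular momentum addition gives L = |l₁ − l₂|, …, l₁ + l₂.
Allowed values: L = 2, 3, 4, 5, 6.
The maximum is L = 6, with |L_tot| = ℏ√(6·7) = √42 ℏ.
The minimum angle with z is arccos(6/√42) ≈ 22.2°.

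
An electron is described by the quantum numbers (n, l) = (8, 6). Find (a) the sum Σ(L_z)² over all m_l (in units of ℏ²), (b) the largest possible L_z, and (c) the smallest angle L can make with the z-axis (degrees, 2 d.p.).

Σ(L_z)² = 182 ℏ²; L_z,max = 6ℏ; θ_min ≈ 22.21°

Σ m_l² = 182, so Σ(L_z)² = 182 ℏ².
L_z,max = lℏ = 6ℏ.
cos θ_min = 6/√42, so θ_min ≈ 22.21°.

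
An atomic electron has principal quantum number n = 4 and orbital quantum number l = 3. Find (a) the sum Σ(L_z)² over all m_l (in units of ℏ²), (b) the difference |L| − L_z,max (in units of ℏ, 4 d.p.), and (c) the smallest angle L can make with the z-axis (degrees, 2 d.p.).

Σ(L_z)² = 28 ℏ²; |L|−L_z,max ≈ 0.4641ℏ; θ_min ≈ 30.00°

Σ m_l² = 28, so Σ(L_z)² = 28 ℏ².
|L| − L_z,max = (2√3 − 3)ℏ ≈ 0.4641ℏ.
cos θ_min = 3/√12, so θ_min ≈ 30.00°.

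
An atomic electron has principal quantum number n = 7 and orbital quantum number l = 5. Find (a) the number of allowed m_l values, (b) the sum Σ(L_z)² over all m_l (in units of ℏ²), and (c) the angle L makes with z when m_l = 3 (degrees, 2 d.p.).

There are 2l+1 = 11 values of m_l.
Σ m_l² = 110, so Σ(L_z)² = 110 ℏ².
For m_l = 3: cos θ = 3/√30, θ ≈ 56.79°.

11 values; Σ(L_z)² = 110 ℏ²; θ(m_l=3) ≈ 56.79°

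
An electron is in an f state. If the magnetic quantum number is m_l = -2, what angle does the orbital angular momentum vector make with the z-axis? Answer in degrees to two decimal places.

F corresponds to l = 3.
|L| = ℏ√(l(l+1)) = 2√3 ℏ.
L_z = m_l ℏ = −2ℏ.
cos θ = L_z/|L| = -2/√12, so θ ≈ 125.26°.

θ ≈ 125.26°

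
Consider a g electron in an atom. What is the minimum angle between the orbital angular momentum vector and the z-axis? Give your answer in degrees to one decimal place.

A g state has l = 4.
|L|² = l(l+1)ℏ² = 20ℏ², so |L| = 2√5 ℏ.
The smallest angle corresponds to the largest L_z, i.e. m_l = l = 4, giving L_z = 4ℏ.
cos θ_min = 4/√20, so θ_min ≈ 26.6°.

θ_min ≈ 26.6°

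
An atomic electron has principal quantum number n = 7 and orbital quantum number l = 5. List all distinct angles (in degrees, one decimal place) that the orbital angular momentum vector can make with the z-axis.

|L| = ℏ√(l(l+1)) = √30 ℏ.
cos θ = m_l/√30 for each m_l ∈ {-5, -4, -3, -2, -1, 0, 1, 2, 3, 4, 5}.

θ ∈ {24.1°, 43.1°, 56.8°, 68.6°, 79.5°, 90.0°, 100.5°, 111.4°, 123.2°, 136.9°, 155.9°}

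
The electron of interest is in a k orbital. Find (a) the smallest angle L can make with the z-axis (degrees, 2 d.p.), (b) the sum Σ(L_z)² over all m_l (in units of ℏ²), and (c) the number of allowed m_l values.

A k state has l = 7.
cos θ_min = 7/√56, so θ_min ≈ 20.70°.
Σ m_l² = 280, so Σ(L_z)² = 280 ℏ².
There are 2l+1 = 15 values of m_l.

θ_min ≈ 20.70°; Σ(L_z)² = 280 ℏ²; 15 values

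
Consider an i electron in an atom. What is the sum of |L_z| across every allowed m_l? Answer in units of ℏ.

An i state has l = 6.
The allowed m_l values are -6, -5, -4, -3, -2, -1, 0, 1, 2, 3, 4, 5, 6.
Σ|m_l| = l(l+1) = 42.

Σ|L_z| = 42 ℏ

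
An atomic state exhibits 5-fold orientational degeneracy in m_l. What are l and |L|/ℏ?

2l + 1 = 5 ⇒ l = 2.
Then |L| = √(l(l+1)) ℏ = √6 ℏ.

l = 2, |L| = √6 ℏ ≈ 2.449ℏ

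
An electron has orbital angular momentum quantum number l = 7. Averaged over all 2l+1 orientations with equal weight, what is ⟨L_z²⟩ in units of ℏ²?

m_l runs from −7 to 7, i.e. {-7, -6, -5, -4, -3, -2, -1, 0, 1, 2, 3, 4, 5, 6, 7}.
⟨L_z²⟩ = ℏ²·l(l+1)/3 = 18.67ℏ².

⟨L_z²⟩ = 18.67 ℏ²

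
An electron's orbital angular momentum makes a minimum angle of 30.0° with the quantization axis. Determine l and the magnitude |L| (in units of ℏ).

cos²θ_min = l/(l+1) = 0.7500.
Thus l = 0.7500/(1 − 0.7500) ≈ 3.
Then |L| = ℏ√(3·4) = 2√3 ℏ.

l = 3, |L| = 2√3 ℏ ≈ 3.464ℏ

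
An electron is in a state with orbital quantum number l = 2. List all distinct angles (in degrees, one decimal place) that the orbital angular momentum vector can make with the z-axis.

θ ∈ {35.3°, 65.9°, 90.0°, 114.1°, 144.7°}

|L| = √(l(l+1)) ℏ = √6 ℏ.
cos θ = m_l/√6 for each m_l ∈ {-2, -1, 0, 1, 2}.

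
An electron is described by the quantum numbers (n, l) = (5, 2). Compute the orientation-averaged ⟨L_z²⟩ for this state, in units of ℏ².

m_l runs from −2 to 2, i.e. {-2, -1, 0, 1, 2}.
⟨L_z²⟩ = ℏ²·l(l+1)/3 = 2ℏ².

⟨L_z²⟩ = 2 ℏ²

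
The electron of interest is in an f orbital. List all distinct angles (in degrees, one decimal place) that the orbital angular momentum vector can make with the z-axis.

An f state has l = 3.
|L|² = l(l+1)ℏ² = 12ℏ², so |L| = 2√3 ℏ.
cos θ = m_l/√12 for each m_l ∈ {-3, -2, -1, 0, 1, 2, 3}.

θ ∈ {30.0°, 54.7°, 73.2°, 90.0°, 106.8°, 125.3°, 150.0°}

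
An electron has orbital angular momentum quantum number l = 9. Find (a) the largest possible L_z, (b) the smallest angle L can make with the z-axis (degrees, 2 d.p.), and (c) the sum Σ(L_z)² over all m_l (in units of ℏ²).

L_z,max = lℏ = 9ℏ.
cos θ_min = 9/√90, so θ_min ≈ 18.43°.
Σ m_l² = 570, so Σ(L_z)² = 570 ℏ².

L_z,max = 9ℏ; θ_min ≈ 18.43°; Σ(L_z)² = 570 ℏ²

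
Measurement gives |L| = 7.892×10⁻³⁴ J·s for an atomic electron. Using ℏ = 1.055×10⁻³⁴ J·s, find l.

Dividing by ℏ: |L|/ℏ ≈ 7.481.
(|L|/ℏ)² = l(l+1) ≈ 55.96 ⇒ l = 7.

l = 7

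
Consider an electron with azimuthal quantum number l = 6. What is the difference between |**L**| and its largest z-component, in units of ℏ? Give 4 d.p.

|L| = √42 ℏ ≈ 6.4807ℏ, while L_z,max = lℏ = 6ℏ.
The difference is (√42 − 6)ℏ ≈ 0.4807ℏ.

|L| − L_z,max ≈ 0.4807ℏ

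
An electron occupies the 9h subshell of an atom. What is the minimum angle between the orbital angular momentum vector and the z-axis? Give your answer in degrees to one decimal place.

9h means n = 9, l = 5.
|L|² = l(l+1)ℏ² = 30ℏ², so |L| = √30 ℏ.
The smallest angle corresponds to the largest L_z, i.e. m_l = l = 5, giving L_z = 5ℏ.
cos θ_min = 5/√30, so θ_min ≈ 24.1°.

θ_min ≈ 24.1°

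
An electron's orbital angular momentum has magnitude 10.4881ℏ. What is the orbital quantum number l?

Since |L|² = l(l+1)ℏ², l(l+1) = 110.
l² + l − 110 = 0 ⇒ l = 10.

l = 10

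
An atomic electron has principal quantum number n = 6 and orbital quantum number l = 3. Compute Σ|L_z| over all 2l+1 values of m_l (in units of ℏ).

m_l runs from −3 to 3, i.e. {-3, -2, -1, 0, 1, 2, 3}.
Σ|m_l| = 2(1+2+…+3) = 12.

Σ|L_z| = 12 ℏ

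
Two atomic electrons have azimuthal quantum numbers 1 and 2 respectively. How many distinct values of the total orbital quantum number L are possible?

3

By the triangle rule, |l₁ − l₂| ≤ L ≤ l₁ + l₂.
So L can be 1, 2, 3.
That is 3 values.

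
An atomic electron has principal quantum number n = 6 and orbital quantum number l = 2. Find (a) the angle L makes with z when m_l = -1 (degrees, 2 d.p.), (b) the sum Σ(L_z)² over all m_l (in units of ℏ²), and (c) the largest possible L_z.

For m_l = -1: cos θ = -1/√6, θ ≈ 114.09°.
Σ m_l² = 10, so Σ(L_z)² = 10 ℏ².
L_z,max = lℏ = 2ℏ.

θ(m_l=-1) ≈ 114.09°; Σ(L_z)² = 10 ℏ²; L_z,max = 2ℏ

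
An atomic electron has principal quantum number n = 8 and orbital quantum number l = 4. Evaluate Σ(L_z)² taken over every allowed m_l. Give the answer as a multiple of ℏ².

Σ(L_z)² = 60 ℏ²

m_l ∈ {-4, -3, -2, -1, 0, 1, 2, 3, 4}.
Σ m_l² = 2·(1 + 4 + 9 + 16) = 60.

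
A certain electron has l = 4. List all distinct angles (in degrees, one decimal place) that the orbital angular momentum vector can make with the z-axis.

|L| = √(l(l+1)) ℏ = 2√5 ℏ.
cos θ = m_l/√20 for each m_l ∈ {-4, -3, -2, -1, 0, 1, 2, 3, 4}.

θ ∈ {26.6°, 47.9°, 63.4°, 77.1°, 90.0°, 102.9°, 116.6°, 132.1°, 153.4°}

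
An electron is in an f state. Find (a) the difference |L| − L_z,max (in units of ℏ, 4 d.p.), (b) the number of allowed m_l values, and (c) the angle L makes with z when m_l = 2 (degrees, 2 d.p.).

|L|−L_z,max ≈ 0.4641ℏ; 7 values; θ(m_l=2) ≈ 54.74°

For an f orbital, l = 3.
|L| − L_z,max = (2√3 − 3)ℏ ≈ 0.4641ℏ.
There are 2l+1 = 7 values of m_l.
For m_l = 2: cos θ = 2/√12, θ ≈ 54.74°.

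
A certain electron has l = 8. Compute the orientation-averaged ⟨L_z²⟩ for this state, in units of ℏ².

m_l runs from −8 to 8, i.e. {-8, -7, -6, -5, -4, -3, -2, -1, 0, 1, 2, 3, 4, 5, 6, 7, 8}.
⟨L_z²⟩ = ℏ²·l(l+1)/3 = 24ℏ².

⟨L_z²⟩ = 24 ℏ²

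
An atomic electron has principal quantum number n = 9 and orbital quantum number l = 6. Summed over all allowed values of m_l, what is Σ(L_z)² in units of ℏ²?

Σ(L_z)² = 182 ℏ²

The allowed m_l values are -6, -5, -4, -3, -2, -1, 0, 1, 2, 3, 4, 5, 6.
Σ m_l² = 2·(1 + 4 + 9 + 16 + 25 + 36) = 182.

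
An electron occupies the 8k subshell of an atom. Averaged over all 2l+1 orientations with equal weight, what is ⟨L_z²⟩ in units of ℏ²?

⟨L_z²⟩ = 18.67 ℏ²

For 8k, l = 7.
m_l ∈ {-7, -6, -5, -4, -3, -2, -1, 0, 1, 2, 3, 4, 5, 6, 7}.
⟨L_z²⟩ = ℏ²·l(l+1)/3 = 18.67ℏ².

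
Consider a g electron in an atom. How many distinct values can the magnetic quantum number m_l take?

The letter g corresponds to l = 4.
The number of m_l values is 2l + 1 = 2·4 + 1 = 9.

9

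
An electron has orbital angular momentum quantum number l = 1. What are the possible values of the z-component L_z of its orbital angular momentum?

L_z ∈ {−ℏ, 0, ℏ}

L_z = m_l ℏ with m_l ranging from −l to +l in integer steps.
For l = 1: m_l ∈ {-1, 0, 1}.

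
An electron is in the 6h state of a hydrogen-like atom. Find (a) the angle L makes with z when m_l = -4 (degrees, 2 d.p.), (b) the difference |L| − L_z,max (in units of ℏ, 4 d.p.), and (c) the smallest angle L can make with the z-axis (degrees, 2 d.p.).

The 6h subshell has l = 5.
For m_l = -4: cos θ = -4/√30, θ ≈ 136.91°.
|L| − L_z,max = (√30 − 5)ℏ ≈ 0.4772ℏ.
cos θ_min = 5/√30, so θ_min ≈ 24.09°.

θ(m_l=-4) ≈ 136.91°; |L|−L_z,max ≈ 0.4772ℏ; θ_min ≈ 24.09°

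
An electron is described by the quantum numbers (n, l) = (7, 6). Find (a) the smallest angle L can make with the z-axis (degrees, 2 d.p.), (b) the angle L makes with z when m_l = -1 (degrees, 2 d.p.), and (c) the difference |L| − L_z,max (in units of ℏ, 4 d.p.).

cos θ_min = 6/√42, so θ_min ≈ 22.21°.
For m_l = -1: cos θ = -1/√42, θ ≈ 98.88°.
|L| − L_z,max = (√42 − 6)ℏ ≈ 0.4807ℏ.

θ_min ≈ 22.21°; θ(m_l=-1) ≈ 98.88°; |L|−L_z,max ≈ 0.4807ℏ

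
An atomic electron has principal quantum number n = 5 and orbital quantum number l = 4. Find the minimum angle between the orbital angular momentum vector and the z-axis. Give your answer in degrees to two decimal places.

|L| = √(l(l+1)) ℏ = 2√5 ℏ.
The smallest angle corresponds to the largest L_z, i.e. m_l = l = 4, giving L_z = 4ℏ.
cos θ_min = 4/√20, so θ_min ≈ 26.57°.

θ_min ≈ 26.57°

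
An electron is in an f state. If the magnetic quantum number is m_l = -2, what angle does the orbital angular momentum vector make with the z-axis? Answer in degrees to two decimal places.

θ ≈ 125.26°

The letter f corresponds to l = 3.
|L| = ℏ√(l(l+1)) = 2√3 ℏ.
L_z = m_l ℏ = −2ℏ.
cos θ = L_z/|L| = -2/√12, so θ ≈ 125.26°.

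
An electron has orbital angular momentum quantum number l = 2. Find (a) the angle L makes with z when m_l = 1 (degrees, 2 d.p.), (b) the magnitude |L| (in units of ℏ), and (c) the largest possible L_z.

θ(m_l=1) ≈ 65.91°; |L| = √6 ℏ ≈ 2.449ℏ; L_z,max = 2ℏ

For m_l = 1: cos θ = 1/√6, θ ≈ 65.91°.
|L| = ℏ√(2·3) = √6 ℏ ≈ 2.449ℏ.
L_z,max = lℏ = 2ℏ.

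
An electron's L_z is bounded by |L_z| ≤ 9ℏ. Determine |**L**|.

The maximum L_z equals lℏ, giving l = 9.
|L| = ℏ√(l(l+1)) = 3√10 ℏ.

|L| = 3√10 ℏ ≈ 9.487ℏ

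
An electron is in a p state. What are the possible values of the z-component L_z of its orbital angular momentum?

L_z ∈ {−ℏ, 0, ℏ}

For a p orbital, l = 1.
L_z = m_l ℏ with m_l ranging from −l to +l in integer steps.
For l = 1: m_l ∈ {-1, 0, 1}.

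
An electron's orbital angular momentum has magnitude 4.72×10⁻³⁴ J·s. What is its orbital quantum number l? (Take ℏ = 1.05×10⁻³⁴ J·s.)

|L|/ℏ = (4.72×10⁻³⁴)/(1.05×10⁻³⁴) ≈ 4.495.
l(l+1) ≈ 4.495² ≈ 20.21, so l = 4.

l = 4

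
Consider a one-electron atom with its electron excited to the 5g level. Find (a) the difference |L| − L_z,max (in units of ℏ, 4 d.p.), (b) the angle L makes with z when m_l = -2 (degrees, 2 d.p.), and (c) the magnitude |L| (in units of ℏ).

The 5g level has l = 4.
|L| − L_z,max = (2√5 − 4)ℏ ≈ 0.4721ℏ.
For m_l = -2: cos θ = -2/√20, θ ≈ 116.57°.
|L| = ℏ√(4·5) = 2√5 ℏ ≈ 4.472ℏ.

|L|−L_z,max ≈ 0.4721ℏ; θ(m_l=-2) ≈ 116.57°; |L| = 2√5 ℏ ≈ 4.472ℏ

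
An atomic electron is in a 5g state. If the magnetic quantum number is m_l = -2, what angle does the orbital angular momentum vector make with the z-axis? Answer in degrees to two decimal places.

5g means n = 5, l = 4.
|L| = ℏ√(l(l+1)) = 2√5 ℏ.
L_z = m_l ℏ = −2ℏ.
cos θ = L_z/|L| = -2/√20, so θ ≈ 116.57°.

θ ≈ 116.57°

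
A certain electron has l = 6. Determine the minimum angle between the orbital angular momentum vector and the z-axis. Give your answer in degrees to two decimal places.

|L|² = l(l+1)ℏ² = 42ℏ², so |L| = √42 ℏ.
The smallest angle corresponds to the largest L_z, i.e. m_l = l = 6, giving L_z = 6ℏ.
cos θ_min = 6/√42, so θ_min ≈ 22.21°.

θ_min ≈ 22.21°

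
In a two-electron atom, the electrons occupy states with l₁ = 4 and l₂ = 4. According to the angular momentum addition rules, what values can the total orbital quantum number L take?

Angular momentum addition gives L = |l₁ − l₂|, …, l₁ + l₂.
L ∈ {0, 1, 2, 3, 4, 5, 6, 7, 8}.

L = 0, 1, 2, 3, 4, 5, 6, 7, 8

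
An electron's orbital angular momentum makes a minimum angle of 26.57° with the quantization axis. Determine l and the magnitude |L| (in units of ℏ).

cos θ_min = l/√(l(l+1)) = √(l/(l+1)), so l/(l+1) = cos²(26.57°) = 0.7999.
Thus l = 0.7999/(1 − 0.7999) ≈ 4.
Then |L| = ℏ√(4·5) = 2√5 ℏ.

l = 4, |L| = 2√5 ℏ ≈ 4.472ℏ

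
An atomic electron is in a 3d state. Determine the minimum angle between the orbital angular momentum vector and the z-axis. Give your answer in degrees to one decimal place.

θ_min ≈ 35.3°

The 3d subshell has l = 2.
|L|² = l(l+1)ℏ² = 6ℏ², so |L| = √6 ℏ.
The smallest angle corresponds to the largest L_z, i.e. m_l = l = 2, giving L_z = 2ℏ.
cos θ_min = 2/√6, so θ_min ≈ 35.3°.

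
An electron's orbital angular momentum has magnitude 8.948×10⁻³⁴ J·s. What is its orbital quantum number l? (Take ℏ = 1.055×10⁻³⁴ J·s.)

Dividing by ℏ: |L|/ℏ ≈ 8.482.
l(l+1) ≈ 8.482² ≈ 71.94, so l = 8.

l = 8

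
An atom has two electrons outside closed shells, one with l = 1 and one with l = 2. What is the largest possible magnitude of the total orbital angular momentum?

|L_tot|_max = 2√3 ℏ ≈ 3.464ℏ

The total orbital quantum number L ranges from |l₁ − l₂| to l₁ + l₂ in integer steps.
Allowed values: L = 1, 2, 3.
The largest magnitude corresponds to L = 3: |L_tot| = ℏ√(3·4) = 2√3 ℏ.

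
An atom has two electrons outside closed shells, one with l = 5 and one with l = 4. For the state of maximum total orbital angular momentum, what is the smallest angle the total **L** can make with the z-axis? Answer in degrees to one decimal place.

The total orbital quantum number L ranges from |l₁ − l₂| to l₁ + l₂ in integer steps.
L ∈ {1, 2, 3, 4, 5, 6, 7, 8, 9}.
The maximum is L = 9, with |L_tot| = ℏ√(9·10) = 3√10 ℏ.
The minimum angle with z is arccos(9/√90) ≈ 18.4°.

θ_min ≈ 18.4°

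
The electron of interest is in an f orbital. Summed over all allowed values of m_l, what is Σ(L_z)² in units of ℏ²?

An f state has l = 3.
The allowed m_l values are -3, -2, -1, 0, 1, 2, 3.
Σ m_l² = 2·(1 + 4 + 9) = 28.

Σ(L_z)² = 28 ℏ²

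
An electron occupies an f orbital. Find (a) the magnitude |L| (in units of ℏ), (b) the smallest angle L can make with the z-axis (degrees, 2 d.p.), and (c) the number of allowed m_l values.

The letter f corresponds to l = 3.
|L| = ℏ√(3·4) = 2√3 ℏ ≈ 3.464ℏ.
cos θ_min = 3/√12, so θ_min ≈ 30.00°.
There are 2l+1 = 7 values of m_l.

|L| = 2√3 ℏ ≈ 3.464ℏ; θ_min ≈ 30.00°; 7 values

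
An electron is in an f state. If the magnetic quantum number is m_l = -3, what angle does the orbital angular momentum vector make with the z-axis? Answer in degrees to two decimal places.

F corresponds to l = 3.
|L| = √(l(l+1)) ℏ = 2√3 ℏ.
L_z = m_l ℏ = −3ℏ.
cos θ = L_z/|L| = -3/√12, so θ ≈ 150.00°.

θ ≈ 150.00°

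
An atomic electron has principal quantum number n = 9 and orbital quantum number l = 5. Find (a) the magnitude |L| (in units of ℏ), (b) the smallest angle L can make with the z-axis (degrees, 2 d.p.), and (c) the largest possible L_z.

|L| = √30 ℏ ≈ 5.477ℏ; θ_min ≈ 24.09°; L_z,max = 5ℏ

|L| = ℏ√(5·6) = √30 ℏ ≈ 5.477ℏ.
cos θ_min = 5/√30, so θ_min ≈ 24.09°.
L_z,max = lℏ = 5ℏ.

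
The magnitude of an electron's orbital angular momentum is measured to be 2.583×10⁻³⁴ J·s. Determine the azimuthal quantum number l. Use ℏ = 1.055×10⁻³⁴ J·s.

|L|/ℏ = (2.583×10⁻³⁴)/(1.055×10⁻³⁴) ≈ 2.448.
(|L|/ℏ)² = l(l+1) ≈ 5.99 ⇒ l = 2.

l = 2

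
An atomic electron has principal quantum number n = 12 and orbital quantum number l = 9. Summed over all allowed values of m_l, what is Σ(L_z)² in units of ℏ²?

m_l ∈ {-9, -8, -7, -6, -5, -4, -3, -2, -1, 0, 1, 2, 3, 4, 5, 6, 7, 8, 9}.
Σ m_l² = 2·(1 + 4 + 9 + 16 + 25 + 36 + 49 + 64 + 81) = 570.

Σ(L_z)² = 570 ℏ²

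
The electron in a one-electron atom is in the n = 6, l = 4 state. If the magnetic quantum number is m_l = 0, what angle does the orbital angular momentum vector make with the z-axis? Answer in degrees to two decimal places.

|L| = ℏ√(l(l+1)) = 2√5 ℏ.
L_z = m_l ℏ = 0ℏ.
cos θ = L_z/|L| = 0/√20, so θ ≈ 90.00°.

θ ≈ 90.00°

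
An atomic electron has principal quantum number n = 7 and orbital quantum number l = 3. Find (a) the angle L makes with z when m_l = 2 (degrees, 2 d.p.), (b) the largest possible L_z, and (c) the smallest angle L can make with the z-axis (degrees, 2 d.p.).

θ(m_l=2) ≈ 54.74°; L_z,max = 3ℏ; θ_min ≈ 30.00°

For m_l = 2: cos θ = 2/√12, θ ≈ 54.74°.
L_z,max = lℏ = 3ℏ.
cos θ_min = 3/√12, so θ_min ≈ 30.00°.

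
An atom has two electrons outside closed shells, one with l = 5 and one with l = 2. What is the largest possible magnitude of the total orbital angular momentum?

Angular momentum addition gives L = |l₁ − l₂|, …, l₁ + l₂.
So L can be 3, 4, 5, 6, 7.
The largest magnitude corresponds to L = 7: |L_tot| = ℏ√(7·8) = 2√14 ℏ.

|L_tot|_max = 2√14 ℏ ≈ 7.483ℏ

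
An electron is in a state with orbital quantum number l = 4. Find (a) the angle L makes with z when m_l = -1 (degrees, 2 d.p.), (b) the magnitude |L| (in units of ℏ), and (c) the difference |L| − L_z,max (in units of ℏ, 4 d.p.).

For m_l = -1: cos θ = -1/√20, θ ≈ 102.92°.
|L| = ℏ√(4·5) = 2√5 ℏ ≈ 4.472ℏ.
|L| − L_z,max = (2√5 − 4)ℏ ≈ 0.4721ℏ.

θ(m_l=-1) ≈ 102.92°; |L| = 2√5 ℏ ≈ 4.472ℏ; |L|−L_z,max ≈ 0.4721ℏ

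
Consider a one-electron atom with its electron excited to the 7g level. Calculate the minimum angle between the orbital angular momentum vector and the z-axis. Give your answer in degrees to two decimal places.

The 7g level has l = 4.
|L|² = l(l+1)ℏ² = 20ℏ², so |L| = 2√5 ℏ.
The smallest angle corresponds to the largest L_z, i.e. m_l = l = 4, giving L_z = 4ℏ.
cos θ_min = 4/√20, so θ_min ≈ 26.57°.

θ_min ≈ 26.57°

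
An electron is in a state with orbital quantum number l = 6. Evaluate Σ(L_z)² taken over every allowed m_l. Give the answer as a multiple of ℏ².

Σ(L_z)² = 182 ℏ²

m_l runs from −6 to 6, i.e. {-6, -5, -4, -3, -2, -1, 0, 1, 2, 3, 4, 5, 6}.
Summing m² from −6 to 6: Σ m_l² = 182.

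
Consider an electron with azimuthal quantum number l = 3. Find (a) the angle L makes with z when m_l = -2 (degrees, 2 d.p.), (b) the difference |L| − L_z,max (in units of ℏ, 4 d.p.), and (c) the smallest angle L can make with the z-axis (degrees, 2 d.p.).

For m_l = -2: cos θ = -2/√12, θ ≈ 125.26°.
|L| − L_z,max = (2√3 − 3)ℏ ≈ 0.4641ℏ.
cos θ_min = 3/√12, so θ_min ≈ 30.00°.

θ(m_l=-2) ≈ 125.26°; |L|−L_z,max ≈ 0.4641ℏ; θ_min ≈ 30.00°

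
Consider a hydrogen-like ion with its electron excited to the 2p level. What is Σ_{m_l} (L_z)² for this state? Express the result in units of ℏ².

Σ(L_z)² = 2 ℏ²

The 2p level has l = 1.
m_l ∈ {-1, 0, 1}.
Σ m_l² = l(l+1)(2l+1)/3 = 1·2·3/3 = 2.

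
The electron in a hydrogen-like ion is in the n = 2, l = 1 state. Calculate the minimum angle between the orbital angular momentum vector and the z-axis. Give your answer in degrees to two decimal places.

θ_min ≈ 45.00°

|L| = ℏ√(l(l+1)) = √2 ℏ.
The smallest angle corresponds to the largest L_z, i.e. m_l = l = 1, giving L_z = 1ℏ.
cos θ_min = 1/√2, so θ_min ≈ 45.00°.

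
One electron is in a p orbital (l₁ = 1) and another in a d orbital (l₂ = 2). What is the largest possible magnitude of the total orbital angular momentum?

The total orbital quantum number L ranges from |l₁ − l₂| to l₁ + l₂ in integer steps.
Allowed values: L = 1, 2, 3.
The largest magnitude corresponds to L = 3: |L_tot| = ℏ√(3·4) = 2√3 ℏ.

|L_tot|_max = 2√3 ℏ ≈ 3.464ℏ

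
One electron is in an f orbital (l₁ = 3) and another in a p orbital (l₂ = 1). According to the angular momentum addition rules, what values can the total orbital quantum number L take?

By the triangle rule, |l₁ − l₂| ≤ L ≤ l₁ + l₂.
L ∈ {2, 3, 4}.

L = 2, 3, 4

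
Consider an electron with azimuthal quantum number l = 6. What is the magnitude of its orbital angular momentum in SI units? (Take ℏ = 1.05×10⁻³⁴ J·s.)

|L| = 6.80×10⁻³⁴ J·s

|L| = ℏ√(l(l+1)) = ℏ√(6·7) = √42 ℏ
Numerically, |L| = 6.481 × (1.05×10⁻³⁴ J·s) = 6.80×10⁻³⁴ J·s.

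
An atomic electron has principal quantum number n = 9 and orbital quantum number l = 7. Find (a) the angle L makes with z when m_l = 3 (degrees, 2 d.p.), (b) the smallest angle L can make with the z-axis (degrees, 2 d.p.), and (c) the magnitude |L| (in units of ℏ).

For m_l = 3: cos θ = 3/√56, θ ≈ 66.37°.
cos θ_min = 7/√56, so θ_min ≈ 20.70°.
|L| = ℏ√(7·8) = 2√14 ℏ ≈ 7.483ℏ.

θ(m_l=3) ≈ 66.37°; θ_min ≈ 20.70°; |L| = 2√14 ℏ ≈ 7.483ℏ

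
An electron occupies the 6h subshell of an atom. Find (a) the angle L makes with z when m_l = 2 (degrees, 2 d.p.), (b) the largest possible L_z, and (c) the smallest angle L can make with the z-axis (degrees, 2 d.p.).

The 6h subshell has l = 5.
For m_l = 2: cos θ = 2/√30, θ ≈ 68.58°.
L_z,max = lℏ = 5ℏ.
cos θ_min = 5/√30, so θ_min ≈ 24.09°.

θ(m_l=2) ≈ 68.58°; L_z,max = 5ℏ; θ_min ≈ 24.09°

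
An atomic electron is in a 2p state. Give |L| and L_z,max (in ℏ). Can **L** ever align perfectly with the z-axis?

The 2p subshell has l = 1.
|L| = √2 ℏ ≈ 1.4142ℏ, while L_z,max = lℏ = 1ℏ.
Since |L| > L_z,max, the vector can never point exactly along z; the closest it comes is θ_min = arccos(1/√2) ≈ 45.0°.

No: L_z,max = 1ℏ < |L| = √2 ℏ ≈ 1.414ℏ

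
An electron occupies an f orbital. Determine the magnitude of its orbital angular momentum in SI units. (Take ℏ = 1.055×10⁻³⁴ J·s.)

|L| = 3.655×10⁻³⁴ J·s

The letter f corresponds to l = 3.
|L| = ℏ√(l(l+1)) = ℏ√(3·4) = 2√3 ℏ
Numerically, |L| = 3.464 × (1.055×10⁻³⁴ J·s) = 3.655×10⁻³⁴ J·s.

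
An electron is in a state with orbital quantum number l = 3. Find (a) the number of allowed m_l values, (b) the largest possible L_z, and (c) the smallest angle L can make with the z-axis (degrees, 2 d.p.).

There are 2l+1 = 7 values of m_l.
L_z,max = lℏ = 3ℏ.
cos θ_min = 3/√12, so θ_min ≈ 30.00°.

7 values; L_z,max = 3ℏ; θ_min ≈ 30.00°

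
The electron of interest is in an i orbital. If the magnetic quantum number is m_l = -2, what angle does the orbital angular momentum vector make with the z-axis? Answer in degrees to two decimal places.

For an i orbital, l = 6.
|L| = √(l(l+1)) ℏ = √42 ℏ.
L_z = m_l ℏ = −2ℏ.
cos θ = L_z/|L| = -2/√42, so θ ≈ 107.98°.

θ ≈ 107.98°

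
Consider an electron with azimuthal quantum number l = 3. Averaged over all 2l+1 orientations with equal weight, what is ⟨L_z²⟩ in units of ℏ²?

⟨L_z²⟩ = 4 ℏ²

m_l ∈ {-3, -2, -1, 0, 1, 2, 3}.
Average of L_z² over 7 states: 28/7 ℏ² = 4 ℏ².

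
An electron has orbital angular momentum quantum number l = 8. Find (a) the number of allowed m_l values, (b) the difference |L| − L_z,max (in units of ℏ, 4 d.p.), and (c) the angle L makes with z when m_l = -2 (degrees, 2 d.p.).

17 values; |L|−L_z,max ≈ 0.4853ℏ; θ(m_l=-2) ≈ 103.63°

There are 2l+1 = 17 values of m_l.
|L| − L_z,max = (6√2 − 8)ℏ ≈ 0.4853ℏ.
For m_l = -2: cos θ = -2/√72, θ ≈ 103.63°.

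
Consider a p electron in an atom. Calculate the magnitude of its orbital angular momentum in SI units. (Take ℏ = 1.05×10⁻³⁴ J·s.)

|L| = 1.48×10⁻³⁴ J·s

P corresponds to l = 1.
|L| = ℏ√(l(l+1)) = ℏ√(1·2) = √2 ℏ
Numerically, |L| = 1.414 × (1.05×10⁻³⁴ J·s) = 1.48×10⁻³⁴ J·s.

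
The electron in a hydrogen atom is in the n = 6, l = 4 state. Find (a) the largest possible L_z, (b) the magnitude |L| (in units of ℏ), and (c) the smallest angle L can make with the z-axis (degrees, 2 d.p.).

L_z,max = lℏ = 4ℏ.
|L| = ℏ√(4·5) = 2√5 ℏ ≈ 4.472ℏ.
cos θ_min = 4/√20, so θ_min ≈ 26.57°.

L_z,max = 4ℏ; |L| = 2√5 ℏ ≈ 4.472ℏ; θ_min ≈ 26.57°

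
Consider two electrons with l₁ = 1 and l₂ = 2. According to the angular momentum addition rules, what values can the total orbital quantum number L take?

L = 1, 2, 3

Angular momentum addition gives L = |l₁ − l₂|, …, l₁ + l₂.
L ∈ {1, 2, 3}.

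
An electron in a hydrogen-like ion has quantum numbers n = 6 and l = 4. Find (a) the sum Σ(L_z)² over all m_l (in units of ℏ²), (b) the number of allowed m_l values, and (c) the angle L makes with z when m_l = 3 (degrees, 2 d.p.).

Σ m_l² = 60, so Σ(L_z)² = 60 ℏ².
There are 2l+1 = 9 values of m_l.
For m_l = 3: cos θ = 3/√20, θ ≈ 47.87°.

Σ(L_z)² = 60 ℏ²; 9 values; θ(m_l=3) ≈ 47.87°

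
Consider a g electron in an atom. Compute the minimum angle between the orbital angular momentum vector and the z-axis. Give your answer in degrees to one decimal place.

θ_min ≈ 26.6°

For a g orbital, l = 4.
|L|² = l(l+1)ℏ² = 20ℏ², so |L| = 2√5 ℏ.
The smallest angle corresponds to the largest L_z, i.e. m_l = l = 4, giving L_z = 4ℏ.
cos θ_min = 4/√20, so θ_min ≈ 26.6°.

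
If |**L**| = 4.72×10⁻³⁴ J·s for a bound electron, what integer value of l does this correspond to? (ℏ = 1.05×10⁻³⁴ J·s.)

l = 4

Dividing by ℏ: |L|/ℏ ≈ 4.495.
Set l(l+1) = 20.21; the integer solution is l = 4.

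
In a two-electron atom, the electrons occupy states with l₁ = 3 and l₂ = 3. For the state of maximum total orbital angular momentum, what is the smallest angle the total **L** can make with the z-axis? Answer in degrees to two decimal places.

θ_min ≈ 22.21°

By the triangle rule, |l₁ − l₂| ≤ L ≤ l₁ + l₂.
Allowed values: L = 0, 1, 2, 3, 4, 5, 6.
The maximum is L = 6, with |L_tot| = ℏ√(6·7) = √42 ℏ.
The minimum angle with z is arccos(6/√42) ≈ 22.21°.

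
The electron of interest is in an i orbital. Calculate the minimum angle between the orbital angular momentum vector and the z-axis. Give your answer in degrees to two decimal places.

An i state has l = 6.
|L|² = l(l+1)ℏ² = 42ℏ², so |L| = √42 ℏ.
The smallest angle corresponds to the largest L_z, i.e. m_l = l = 6, giving L_z = 6ℏ.
cos θ_min = 6/√42, so θ_min ≈ 22.21°.

θ_min ≈ 22.21°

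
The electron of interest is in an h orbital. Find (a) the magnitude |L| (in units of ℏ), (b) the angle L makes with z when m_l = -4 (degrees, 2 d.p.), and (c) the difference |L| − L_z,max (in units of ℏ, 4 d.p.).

|L| = √30 ℏ ≈ 5.477ℏ; θ(m_l=-4) ≈ 136.91°; |L|−L_z,max ≈ 0.4772ℏ

For an h orbital, l = 5.
|L| = ℏ√(5·6) = √30 ℏ ≈ 5.477ℏ.
For m_l = -4: cos θ = -4/√30, θ ≈ 136.91°.
|L| − L_z,max = (√30 − 5)ℏ ≈ 0.4772ℏ.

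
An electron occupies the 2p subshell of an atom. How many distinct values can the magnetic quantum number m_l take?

3

For 2p, l = 1.
The number of m_l values is 2l + 1 = 2·1 + 1 = 3.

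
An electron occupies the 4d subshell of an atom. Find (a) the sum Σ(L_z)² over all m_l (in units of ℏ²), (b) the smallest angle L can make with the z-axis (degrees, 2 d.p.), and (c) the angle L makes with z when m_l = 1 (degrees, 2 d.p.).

For 4d, l = 2.
Σ m_l² = 10, so Σ(L_z)² = 10 ℏ².
cos θ_min = 2/√6, so θ_min ≈ 35.26°.
For m_l = 1: cos θ = 1/√6, θ ≈ 65.91°.

Σ(L_z)² = 10 ℏ²; θ_min ≈ 35.26°; θ(m_l=1) ≈ 65.91°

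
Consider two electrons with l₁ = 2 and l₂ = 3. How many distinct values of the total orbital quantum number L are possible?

By the triangle rule, |l₁ − l₂| ≤ L ≤ l₁ + l₂.
So L can be 1, 2, 3, 4, 5.
That is 5 values.

5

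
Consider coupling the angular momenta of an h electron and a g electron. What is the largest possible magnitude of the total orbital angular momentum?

|L_tot|_max = 3√10 ℏ ≈ 9.487ℏ

By the triangle rule, |l₁ − l₂| ≤ L ≤ l₁ + l₂.
Allowed values: L = 1, 2, 3, 4, 5, 6, 7, 8, 9.
The largest magnitude corresponds to L = 9: |L_tot| = ℏ√(9·10) = 3√10 ℏ.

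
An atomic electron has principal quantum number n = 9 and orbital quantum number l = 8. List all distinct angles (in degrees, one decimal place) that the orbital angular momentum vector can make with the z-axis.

θ ∈ {19.5°, 34.4°, 45.0°, 53.9°, 61.9°, 69.3°, 76.4°, 83.2°, 90.0°, 96.8°, 103.6°, 110.7°, 118.1°, 126.1°, 135.0°, 145.6°, 160.5°}

|L| = √(l(l+1)) ℏ = 6√2 ℏ.
cos θ = m_l/√72 for each m_l ∈ {-8, -7, -6, -5, -4, -3, -2, -1, 0, 1, 2, 3, 4, 5, 6, 7, 8}.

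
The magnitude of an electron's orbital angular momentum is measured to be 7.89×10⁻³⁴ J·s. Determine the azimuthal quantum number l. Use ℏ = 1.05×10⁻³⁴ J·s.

|L|/ℏ = (7.89×10⁻³⁴)/(1.05×10⁻³⁴) ≈ 7.514.
Set l(l+1) = 56.46; the integer solution is l = 7.

l = 7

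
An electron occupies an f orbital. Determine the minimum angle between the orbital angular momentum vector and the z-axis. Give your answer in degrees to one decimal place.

For an f orbital, l = 3.
|L|² = l(l+1)ℏ² = 12ℏ², so |L| = 2√3 ℏ.
The smallest angle corresponds to the largest L_z, i.e. m_l = l = 3, giving L_z = 3ℏ.
cos θ_min = 3/√12, so θ_min ≈ 30.0°.

θ_min ≈ 30.0°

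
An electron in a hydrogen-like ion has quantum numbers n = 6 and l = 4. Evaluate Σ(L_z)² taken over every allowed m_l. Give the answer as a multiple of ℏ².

Σ(L_z)² = 60 ℏ²

The allowed m_l values are -4, -3, -2, -1, 0, 1, 2, 3, 4.
Σ m_l² = 2·(1 + 4 + 9 + 16) = 60.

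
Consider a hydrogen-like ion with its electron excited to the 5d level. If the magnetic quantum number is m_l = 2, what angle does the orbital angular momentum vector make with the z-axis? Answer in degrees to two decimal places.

The 5d level has l = 2.
|L| = ℏ√(l(l+1)) = √6 ℏ.
L_z = m_l ℏ = 2ℏ.
cos θ = L_z/|L| = 2/√6, so θ ≈ 35.26°.

θ ≈ 35.26°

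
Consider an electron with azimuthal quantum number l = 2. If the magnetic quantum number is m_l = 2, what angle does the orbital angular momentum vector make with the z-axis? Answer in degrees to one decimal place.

θ ≈ 35.3°

|L| = √(l(l+1)) ℏ = √6 ℏ.
L_z = m_l ℏ = 2ℏ.
cos θ = L_z/|L| = 2/√6, so θ ≈ 35.3°.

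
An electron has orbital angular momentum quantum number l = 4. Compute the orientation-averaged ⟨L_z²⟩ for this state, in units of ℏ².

m_l runs from −4 to 4, i.e. {-4, -3, -2, -1, 0, 1, 2, 3, 4}.
⟨L_z²⟩ = ℏ²·l(l+1)/3 = 6.667ℏ².

⟨L_z²⟩ = 6.667 ℏ²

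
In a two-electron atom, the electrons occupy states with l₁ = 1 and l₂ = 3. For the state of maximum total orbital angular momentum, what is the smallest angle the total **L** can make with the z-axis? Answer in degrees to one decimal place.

θ_min ≈ 26.6°

The total orbital quantum number L ranges from |l₁ − l₂| to l₁ + l₂ in integer steps.
So L can be 2, 3, 4.
The maximum is L = 4, with |L_tot| = ℏ√(4·5) = 2√5 ℏ.
The minimum angle with z is arccos(4/√20) ≈ 26.6°.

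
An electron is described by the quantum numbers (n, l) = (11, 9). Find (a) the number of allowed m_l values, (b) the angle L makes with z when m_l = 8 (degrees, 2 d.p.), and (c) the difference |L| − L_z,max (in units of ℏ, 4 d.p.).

There are 2l+1 = 19 values of m_l.
For m_l = 8: cos θ = 8/√90, θ ≈ 32.51°.
|L| − L_z,max = (3√10 − 9)ℏ ≈ 0.4868ℏ.

19 values; θ(m_l=8) ≈ 32.51°; |L|−L_z,max ≈ 0.4868ℏ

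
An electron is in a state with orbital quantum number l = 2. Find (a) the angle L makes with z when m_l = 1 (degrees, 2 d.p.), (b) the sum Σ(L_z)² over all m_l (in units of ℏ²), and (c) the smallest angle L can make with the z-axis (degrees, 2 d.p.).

θ(m_l=1) ≈ 65.91°; Σ(L_z)² = 10 ℏ²; θ_min ≈ 35.26°

For m_l = 1: cos θ = 1/√6, θ ≈ 65.91°.
Σ m_l² = 10, so Σ(L_z)² = 10 ℏ².
cos θ_min = 2/√6, so θ_min ≈ 35.26°.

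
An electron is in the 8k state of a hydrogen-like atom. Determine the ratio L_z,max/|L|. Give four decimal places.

L_z,max/|L| = 0.9354

8k means n = 8, l = 7.
|L| = 2√14 ℏ ≈ 7.4833ℏ, while L_z,max = lℏ = 7ℏ.
L_z,max/|L| = 7/√56 = 0.9354.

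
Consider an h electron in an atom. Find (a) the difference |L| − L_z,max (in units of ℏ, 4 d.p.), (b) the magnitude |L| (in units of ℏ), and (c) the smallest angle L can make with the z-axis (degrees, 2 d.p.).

For an h orbital, l = 5.
|L| − L_z,max = (√30 − 5)ℏ ≈ 0.4772ℏ.
|L| = ℏ√(5·6) = √30 ℏ ≈ 5.477ℏ.
cos θ_min = 5/√30, so θ_min ≈ 24.09°.

|L|−L_z,max ≈ 0.4772ℏ; |L| = √30 ℏ ≈ 5.477ℏ; θ_min ≈ 24.09°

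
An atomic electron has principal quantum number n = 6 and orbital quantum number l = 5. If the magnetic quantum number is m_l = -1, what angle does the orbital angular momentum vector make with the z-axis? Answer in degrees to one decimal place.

θ ≈ 100.5°

|L| = √(l(l+1)) ℏ = √30 ℏ.
L_z = m_l ℏ = −1ℏ.
cos θ = L_z/|L| = -1/√30, so θ ≈ 100.5°.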